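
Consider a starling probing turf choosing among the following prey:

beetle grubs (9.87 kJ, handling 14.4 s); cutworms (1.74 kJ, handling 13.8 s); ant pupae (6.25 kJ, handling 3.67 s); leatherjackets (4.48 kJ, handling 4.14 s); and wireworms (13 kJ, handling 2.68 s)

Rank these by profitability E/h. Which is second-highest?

ant pupae

In descending order of E/h:
wireworms: 13/2.68 = 4.85 kJ/s
ant pupae: 6.25/3.67 = 1.7 kJ/s
leatherjackets: 4.48/4.14 = 1.08 kJ/s
beetle grubs: 9.87/14.4 = 0.685 kJ/s
cutworms: 1.74/13.8 = 0.126 kJ/s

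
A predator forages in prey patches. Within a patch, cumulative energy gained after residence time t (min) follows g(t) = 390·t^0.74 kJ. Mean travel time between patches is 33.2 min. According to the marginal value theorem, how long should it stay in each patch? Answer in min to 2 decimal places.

Optimal t* satisfies g'(t*) = g(t*)/(T + t*).
g'(t) = 0.74·390·t^-0.26. Setting 0.74·390·t^-0.26 = 390·t^0.74/(33.2+t) gives 0.74(33.2+t) = t, so 0.26·t = 0.74×33.2.
t* = 0.74×33.2/0.26 = 94.49 min.

94.49 min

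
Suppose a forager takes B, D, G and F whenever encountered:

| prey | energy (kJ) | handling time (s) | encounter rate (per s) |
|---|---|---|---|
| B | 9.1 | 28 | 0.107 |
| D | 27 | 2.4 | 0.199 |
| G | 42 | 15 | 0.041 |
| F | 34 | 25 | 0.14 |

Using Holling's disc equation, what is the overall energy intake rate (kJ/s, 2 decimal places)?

1.49 kJ/s

R = (0.107×9.1 + 0.199×27 + 0.041×42 + 0.14×34) / (1 + 0.107×28 + 0.199×2.4 + 0.041×15 + 0.14×25) = 12.83/8.589 = 1.494 kJ/s.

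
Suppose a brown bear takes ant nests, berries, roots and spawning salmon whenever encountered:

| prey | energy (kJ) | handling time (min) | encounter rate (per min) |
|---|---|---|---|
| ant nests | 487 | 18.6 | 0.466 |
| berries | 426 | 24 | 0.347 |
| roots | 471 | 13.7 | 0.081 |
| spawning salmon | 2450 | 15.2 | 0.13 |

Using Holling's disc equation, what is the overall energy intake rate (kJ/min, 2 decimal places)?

34.69 kJ/min

Energy encountered per unit search time: 0.466×487 + 0.347×426 + 0.081×471 + 0.13×2450 = 731.4 kJ/min.
Handling time per unit search time: 0.466×18.6 + 0.347×24 + 0.081×13.7 + 0.13×15.2 = 20.08.
Rate = 731.4/(1 + 20.08) = 34.69 kJ/min.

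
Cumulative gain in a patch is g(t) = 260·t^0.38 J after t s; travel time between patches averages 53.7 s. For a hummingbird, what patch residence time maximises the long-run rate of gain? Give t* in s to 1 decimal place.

32.9 s

Maximise g(t)/(T+t): set derivative to zero → g'(t)(T+t) = g(t).
g'(t) = 0.38·260·t^-0.62. Setting 0.38·260·t^-0.62 = 260·t^0.38/(53.7+t) gives 0.38(53.7+t) = t, so 0.62·t = 0.38×53.7.
t* = 0.38×53.7/0.62 = 32.91 s.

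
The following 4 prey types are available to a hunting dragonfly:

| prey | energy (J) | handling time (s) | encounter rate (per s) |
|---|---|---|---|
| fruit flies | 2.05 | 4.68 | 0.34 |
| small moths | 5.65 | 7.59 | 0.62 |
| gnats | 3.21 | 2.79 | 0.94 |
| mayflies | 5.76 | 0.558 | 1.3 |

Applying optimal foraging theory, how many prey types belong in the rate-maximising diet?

Profitabilities (E/h, J/s): mayflies 10.3, gnats 1.15, small moths 0.744, fruit flies 0.438. Add prey in this order while the next type's profitability exceeds the intake rate on those already taken.
Rate on top 1: 4.34. gnats: 1.15 < 4.34 → exclude; stop.
Optimal diet: mayflies — 1 of 4 types.

1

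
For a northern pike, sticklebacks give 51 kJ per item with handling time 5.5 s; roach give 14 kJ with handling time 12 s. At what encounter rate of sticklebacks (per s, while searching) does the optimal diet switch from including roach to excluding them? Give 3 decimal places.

At the threshold, the rate on sticklebacks alone equals the profitability of roach: λ·51/(1 + λ·5.5) = 14/12 = 1.167.
Rearranging, λ(51 − 1.167×5.5) = 1.167, so λ = 1.167/44.58 = 0.02617 per s.

0.026 per s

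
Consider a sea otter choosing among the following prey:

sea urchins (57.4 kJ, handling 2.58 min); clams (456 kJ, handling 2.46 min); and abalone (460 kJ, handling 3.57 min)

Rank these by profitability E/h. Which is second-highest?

abalone

Profitability E/h (kJ/min): sea urchins = 57.4/2.58 = 22.2, clams = 456/2.46 = 185, abalone = 460/3.57 = 129.
Ranked: clams > abalone > sea urchins.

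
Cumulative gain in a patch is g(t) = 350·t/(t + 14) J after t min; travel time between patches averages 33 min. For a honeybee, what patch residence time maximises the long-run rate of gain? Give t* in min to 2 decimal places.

Optimal t* satisfies g'(t*) = g(t*)/(T + t*).
g'(t) = 350·14/(t + 14)². Setting 350·14/(t+14)² = 350t/[(t+14)(33+t)] gives 14(33+t) = t(t+14), so t² = 14×33 = 462.
t* = √462 = 21.49 min.

21.49 min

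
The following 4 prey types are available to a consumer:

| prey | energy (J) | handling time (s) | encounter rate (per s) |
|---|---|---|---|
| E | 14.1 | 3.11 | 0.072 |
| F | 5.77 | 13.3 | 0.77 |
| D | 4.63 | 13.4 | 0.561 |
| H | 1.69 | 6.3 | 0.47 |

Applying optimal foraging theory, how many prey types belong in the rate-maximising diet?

E/h in descending order: E 4.53, F 0.434, D 0.346, H 0.268 J/s. The optimal diet is the largest prefix of this list for which every included type satisfies E_i/h_i > R on the types above it.
Rate on top 1: 0.8295. F: 0.434 < 0.8295 → exclude; stop.
Optimal diet: E — 1 of 4 types.

1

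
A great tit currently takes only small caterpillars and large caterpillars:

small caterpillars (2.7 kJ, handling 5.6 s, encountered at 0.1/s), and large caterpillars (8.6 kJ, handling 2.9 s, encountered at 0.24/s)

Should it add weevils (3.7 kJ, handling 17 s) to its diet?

No

Intake rate on the current diet: R = (0.1×2.7 + 0.24×8.6) / (1 + 0.1×5.6 + 0.24×2.9) = 2.334/2.256 = 1.035 kJ/s.
weevils: E/h = 3.7/17 = 0.2176 kJ/s.
Since 0.2176 < R, time spent handling weevils is better spent searching.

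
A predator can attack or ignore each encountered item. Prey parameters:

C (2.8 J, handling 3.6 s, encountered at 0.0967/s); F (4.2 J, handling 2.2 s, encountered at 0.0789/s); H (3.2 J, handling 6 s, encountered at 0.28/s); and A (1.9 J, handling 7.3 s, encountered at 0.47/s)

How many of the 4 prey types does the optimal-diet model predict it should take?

E/h in descending order: F 1.91, C 0.778, H 0.533, A 0.26 J/s. The optimal diet is the largest prefix of this list for which every included type satisfies E_i/h_i > R on the types above it.
Rate on top 1: 0.2824. C: 0.778 > 0.2824 → include.
Rate on top 2: 0.3957. H: 0.533 > 0.3957 → include.
Rate on top 3: 0.4679. A: 0.26 < 0.4679 → exclude; stop.
Optimal diet: F, C, H — 3 of 4 types.

3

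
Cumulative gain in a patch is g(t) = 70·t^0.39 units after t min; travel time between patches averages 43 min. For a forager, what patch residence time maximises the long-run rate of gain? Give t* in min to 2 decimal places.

27.49 min

By the marginal value theorem, leave when the instantaneous gain rate g'(t) equals the habitat-wide average g(t)/(T + t).
g'(t) = 0.39·70·t^-0.61. Setting 0.39·70·t^-0.61 = 70·t^0.39/(43+t) gives 0.39(43+t) = t, so 0.61·t = 0.39×43.
t* = 0.39×43/0.61 = 27.49 min.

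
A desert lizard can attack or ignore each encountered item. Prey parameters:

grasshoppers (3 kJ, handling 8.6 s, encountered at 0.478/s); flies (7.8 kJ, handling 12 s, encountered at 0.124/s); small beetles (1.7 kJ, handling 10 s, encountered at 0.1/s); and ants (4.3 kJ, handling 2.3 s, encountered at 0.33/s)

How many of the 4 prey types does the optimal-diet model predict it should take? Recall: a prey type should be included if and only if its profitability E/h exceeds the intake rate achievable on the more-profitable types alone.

1

E/h in descending order: ants 1.87, flies 0.65, grasshoppers 0.349, small beetles 0.17 kJ/s. The optimal diet is the largest prefix of this list for which every included type satisfies E_i/h_i > R on the types above it.
Rate on top 1: 0.8067. flies: 0.65 < 0.8067 → exclude; stop.
Optimal diet: ants — 1 of 4 types.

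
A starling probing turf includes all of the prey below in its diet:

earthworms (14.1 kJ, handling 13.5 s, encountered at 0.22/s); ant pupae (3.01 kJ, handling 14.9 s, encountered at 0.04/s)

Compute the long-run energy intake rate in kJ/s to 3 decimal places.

Energy encountered per unit search time: 0.22×14.1 + 0.04×3.01 = 3.222 kJ/s.
Handling time per unit search time: 0.22×13.5 + 0.04×14.9 = 3.566.
Rate = 3.222/(1 + 3.566) = 0.7057 kJ/s.

0.706 kJ/s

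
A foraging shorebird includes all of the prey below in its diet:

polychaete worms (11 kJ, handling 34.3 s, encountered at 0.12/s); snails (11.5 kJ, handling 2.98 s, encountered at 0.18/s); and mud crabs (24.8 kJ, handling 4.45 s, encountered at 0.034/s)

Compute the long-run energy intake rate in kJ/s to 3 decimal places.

R = (0.12×11 + 0.18×11.5 + 0.034×24.8) / (1 + 0.12×34.3 + 0.18×2.98 + 0.034×4.45) = 4.233/5.804 = 0.7294 kJ/s.

0.729 kJ/s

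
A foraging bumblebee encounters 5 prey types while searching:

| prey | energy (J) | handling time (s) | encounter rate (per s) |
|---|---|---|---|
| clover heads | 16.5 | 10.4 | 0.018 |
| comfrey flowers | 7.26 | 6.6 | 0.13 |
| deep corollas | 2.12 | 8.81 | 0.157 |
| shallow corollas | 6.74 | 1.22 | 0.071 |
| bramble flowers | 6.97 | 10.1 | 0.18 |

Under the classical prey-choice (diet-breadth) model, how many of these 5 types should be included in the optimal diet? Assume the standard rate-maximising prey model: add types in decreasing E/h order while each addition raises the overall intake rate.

3

Rank by E/h (J/s): shallow corollas 5.52, clover heads 1.59, comfrey flowers 1.1, bramble flowers 0.69, deep corollas 0.241. Include each in turn until the next type's E/h falls below the running intake rate.
Rate on top 1: 0.4404. clover heads: 1.59 > 0.4404 → include.
Rate on top 2: 0.6088. comfrey flowers: 1.1 > 0.6088 → include.
Rate on top 3: 0.8065. bramble flowers: 0.69 < 0.8065 → exclude; stop.
Optimal diet: shallow corollas, clover heads, comfrey flowers — 3 of 5 types.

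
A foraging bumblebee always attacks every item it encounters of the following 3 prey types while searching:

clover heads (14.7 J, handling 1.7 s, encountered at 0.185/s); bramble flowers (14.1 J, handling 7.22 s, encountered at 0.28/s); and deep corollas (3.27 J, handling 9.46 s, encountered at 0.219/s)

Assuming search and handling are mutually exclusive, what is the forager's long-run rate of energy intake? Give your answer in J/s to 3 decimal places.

1.365 J/s

R = (0.185×14.7 + 0.28×14.1 + 0.219×3.27) / (1 + 0.185×1.7 + 0.28×7.22 + 0.219×9.46) = 7.384/5.408 = 1.365 J/s.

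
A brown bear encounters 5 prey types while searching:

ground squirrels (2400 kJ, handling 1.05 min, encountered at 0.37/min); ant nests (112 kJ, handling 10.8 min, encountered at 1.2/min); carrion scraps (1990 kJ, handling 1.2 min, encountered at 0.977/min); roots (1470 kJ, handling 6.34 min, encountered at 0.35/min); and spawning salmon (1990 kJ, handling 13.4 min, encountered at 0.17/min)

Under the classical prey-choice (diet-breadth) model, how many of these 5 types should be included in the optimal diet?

Profitabilities (E/h, kJ/min): ground squirrels 2.29e+03, carrion scraps 1.66e+03, roots 232, spawning salmon 149, ant nests 10.4. Add prey in this order while the next type's profitability exceeds the intake rate on those already taken.
Rate on top 1: 639.5. carrion scraps: 1.66e+03 > 639.5 → include.
Rate on top 2: 1106. roots: 232 < 1106 → exclude; stop.
Optimal diet: ground squirrels, carrion scraps — 2 of 5 types.

2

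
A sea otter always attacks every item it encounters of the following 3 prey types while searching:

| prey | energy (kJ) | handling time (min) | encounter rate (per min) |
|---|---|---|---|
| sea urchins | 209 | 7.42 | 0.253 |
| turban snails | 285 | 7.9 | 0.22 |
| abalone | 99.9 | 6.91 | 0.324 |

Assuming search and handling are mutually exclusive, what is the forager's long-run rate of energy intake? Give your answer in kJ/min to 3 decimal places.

Energy encountered per unit search time: 0.253×209 + 0.22×285 + 0.324×99.9 = 147.9 kJ/min.
Handling time per unit search time: 0.253×7.42 + 0.22×7.9 + 0.324×6.91 = 5.854.
Rate = 147.9/(1 + 5.854) = 21.58 kJ/min.

21.585 kJ/min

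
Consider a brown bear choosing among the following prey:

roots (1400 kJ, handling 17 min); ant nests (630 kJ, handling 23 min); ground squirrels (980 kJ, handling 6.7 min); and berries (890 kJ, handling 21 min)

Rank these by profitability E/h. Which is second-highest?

Profitability E/h (kJ/min): roots = 1400/17 = 82.4, ant nests = 630/23 = 27.4, ground squirrels = 980/6.7 = 146, berries = 890/21 = 42.4.
Ranked: ground squirrels > roots > berries > ant nests.

roots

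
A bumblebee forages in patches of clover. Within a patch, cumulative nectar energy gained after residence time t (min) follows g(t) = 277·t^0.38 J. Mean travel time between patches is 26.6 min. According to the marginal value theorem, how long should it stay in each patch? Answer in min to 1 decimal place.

16.3 min

Optimal t* satisfies g'(t*) = g(t*)/(T + t*).
g'(t) = 0.38·277·t^-0.62. Setting 0.38·277·t^-0.62 = 277·t^0.38/(26.6+t) gives 0.38(26.6+t) = t, so 0.62·t = 0.38×26.6.
t* = 0.38×26.6/0.62 = 16.3 min.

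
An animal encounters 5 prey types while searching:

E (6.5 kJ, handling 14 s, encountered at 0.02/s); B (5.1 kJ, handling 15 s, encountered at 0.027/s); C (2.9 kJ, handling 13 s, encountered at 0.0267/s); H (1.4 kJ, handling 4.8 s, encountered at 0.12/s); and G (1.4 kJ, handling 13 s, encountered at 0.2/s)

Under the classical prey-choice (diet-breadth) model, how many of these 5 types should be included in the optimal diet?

4

Profitabilities (E/h, kJ/s): E 0.464, B 0.34, H 0.292, C 0.223, G 0.108. Add prey in this order while the next type's profitability exceeds the intake rate on those already taken.
Rate on top 1: 0.1016. B: 0.34 > 0.1016 → include.
Rate on top 2: 0.1589. H: 0.292 > 0.1589 → include.
Rate on top 3: 0.1927. C: 0.223 > 0.1927 → include.
Rate on top 4: 0.1967. G: 0.108 < 0.1967 → exclude; stop.
Optimal diet: E, B, H, C — 4 of 5 types.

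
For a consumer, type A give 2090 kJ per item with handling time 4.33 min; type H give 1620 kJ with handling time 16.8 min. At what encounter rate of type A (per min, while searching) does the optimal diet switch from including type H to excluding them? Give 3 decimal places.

Drop type H once their profitability E₂/h₂ falls below the rate achievable on type A alone: E₂/h₂ = λE₁/(1 + λh₁).
Solve for λ: λE₁h₂ = E₂(1 + λh₁) → λ(E₁h₂ − E₂h₁) = E₂ → λ = E₂/(E₁h₂ − E₂h₁).
λ = 1620/(2090×16.8 − 1620×4.33) = 1620/2.81e+04 = 0.05766 per min.

0.058 per min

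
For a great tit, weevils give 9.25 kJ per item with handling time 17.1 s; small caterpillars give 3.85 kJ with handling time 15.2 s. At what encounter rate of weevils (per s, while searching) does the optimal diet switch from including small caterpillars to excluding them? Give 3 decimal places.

At the threshold, the rate on weevils alone equals the profitability of small caterpillars: λ·9.25/(1 + λ·17.1) = 3.85/15.2 = 0.2533.
Rearranging, λ(9.25 − 0.2533×17.1) = 0.2533, so λ = 0.2533/4.919 = 0.05149 per s.

0.051 per s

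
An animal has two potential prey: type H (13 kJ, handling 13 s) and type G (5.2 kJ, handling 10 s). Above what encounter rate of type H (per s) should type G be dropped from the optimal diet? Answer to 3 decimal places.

Drop type G once their profitability E₂/h₂ falls below the rate achievable on type H alone: E₂/h₂ = λE₁/(1 + λh₁).
Solve for λ: λE₁h₂ = E₂(1 + λh₁) → λ(E₁h₂ − E₂h₁) = E₂ → λ = E₂/(E₁h₂ − E₂h₁).
λ = 5.2/(13×10 − 5.2×13) = 5.2/62.4 = 0.08333 per s.

0.083 per s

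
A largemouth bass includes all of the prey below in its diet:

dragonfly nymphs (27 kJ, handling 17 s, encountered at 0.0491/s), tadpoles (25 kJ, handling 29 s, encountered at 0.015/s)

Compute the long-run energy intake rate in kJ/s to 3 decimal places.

0.749 kJ/s

Energy encountered per unit search time: 0.0491×27 + 0.015×25 = 1.701 kJ/s.
Handling time per unit search time: 0.0491×17 + 0.015×29 = 1.27.
Rate = 1.701/(1 + 1.27) = 0.7493 kJ/s.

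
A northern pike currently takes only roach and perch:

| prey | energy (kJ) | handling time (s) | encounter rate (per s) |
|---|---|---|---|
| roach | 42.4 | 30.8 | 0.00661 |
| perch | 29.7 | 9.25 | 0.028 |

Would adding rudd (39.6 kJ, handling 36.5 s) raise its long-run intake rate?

Yes

On roach and perch alone, R = ΣλE/(1+Σλh) = 1.112/1.463 = 0.7602 kJ/s.
rudd: E/h = 39.6/36.5 = 1.085 kJ/s.
1.085 > 0.7602, so adding rudd raises the average — include it.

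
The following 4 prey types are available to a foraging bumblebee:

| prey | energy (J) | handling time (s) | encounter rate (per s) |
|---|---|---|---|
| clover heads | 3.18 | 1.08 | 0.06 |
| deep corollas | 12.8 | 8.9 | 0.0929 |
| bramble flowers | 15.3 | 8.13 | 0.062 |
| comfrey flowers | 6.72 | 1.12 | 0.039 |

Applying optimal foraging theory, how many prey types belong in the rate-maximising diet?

Rank by E/h (J/s): comfrey flowers 6, clover heads 2.94, bramble flowers 1.88, deep corollas 1.44. Include each in turn until the next type's E/h falls below the running intake rate.
Rate on top 1: 0.2511. clover heads: 2.94 > 0.2511 → include.
Rate on top 2: 0.4086. bramble flowers: 1.88 > 0.4086 → include.
Rate on top 3: 0.8691. deep corollas: 1.44 > 0.8691 → include.
Optimal diet: comfrey flowers, clover heads, bramble flowers, deep corollas — 4 of 4 types.

4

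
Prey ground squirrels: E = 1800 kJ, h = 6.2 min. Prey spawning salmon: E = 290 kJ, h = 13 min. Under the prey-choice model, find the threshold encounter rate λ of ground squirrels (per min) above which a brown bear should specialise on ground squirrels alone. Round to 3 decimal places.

At the threshold, the rate on ground squirrels alone equals the profitability of spawning salmon: λ·1800/(1 + λ·6.2) = 290/13 = 22.31.
Rearranging, λ(1800 − 22.31×6.2) = 22.31, so λ = 22.31/1662 = 0.01342 per min.

0.013 per min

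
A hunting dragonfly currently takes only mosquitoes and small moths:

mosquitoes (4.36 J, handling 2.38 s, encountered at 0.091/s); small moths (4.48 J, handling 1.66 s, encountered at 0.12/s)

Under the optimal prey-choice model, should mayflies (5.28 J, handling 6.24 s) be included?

Intake rate on the current diet: R = (0.091×4.36 + 0.12×4.48) / (1 + 0.091×2.38 + 0.12×1.66) = 0.9344/1.416 = 0.66 J/s.
Profitability of mayflies: 5.28/6.24 = 0.8462 J/s.
Since 0.8462 > R, including mayflies increases the long-run rate.

Yes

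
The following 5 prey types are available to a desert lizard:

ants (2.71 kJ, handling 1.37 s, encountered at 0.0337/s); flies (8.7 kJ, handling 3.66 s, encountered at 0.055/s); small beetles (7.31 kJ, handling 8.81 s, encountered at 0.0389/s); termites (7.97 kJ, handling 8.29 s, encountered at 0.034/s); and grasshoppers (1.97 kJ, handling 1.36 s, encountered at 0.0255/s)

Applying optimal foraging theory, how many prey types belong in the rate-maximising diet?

5

E/h in descending order: flies 2.38, ants 1.98, grasshoppers 1.45, termites 0.961, small beetles 0.83 kJ/s. The optimal diet is the largest prefix of this list for which every included type satisfies E_i/h_i > R on the types above it.
Rate on top 1: 0.3983. ants: 1.98 > 0.3983 → include.
Rate on top 2: 0.4568. grasshoppers: 1.45 > 0.4568 → include.
Rate on top 3: 0.4836. termites: 0.961 > 0.4836 → include.
Rate on top 4: 0.5697. small beetles: 0.83 > 0.5697 → include.
Optimal diet: flies, ants, grasshoppers, termites, small beetles — 5 of 5 types.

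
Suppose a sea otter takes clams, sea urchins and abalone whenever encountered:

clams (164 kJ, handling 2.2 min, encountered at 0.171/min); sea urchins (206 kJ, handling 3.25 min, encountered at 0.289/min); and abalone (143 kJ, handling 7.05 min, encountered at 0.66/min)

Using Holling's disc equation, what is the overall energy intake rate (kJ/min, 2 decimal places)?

26.11 kJ/min

R = (0.171×164 + 0.289×206 + 0.66×143) / (1 + 0.171×2.2 + 0.289×3.25 + 0.66×7.05) = 182/6.968 = 26.11 kJ/min.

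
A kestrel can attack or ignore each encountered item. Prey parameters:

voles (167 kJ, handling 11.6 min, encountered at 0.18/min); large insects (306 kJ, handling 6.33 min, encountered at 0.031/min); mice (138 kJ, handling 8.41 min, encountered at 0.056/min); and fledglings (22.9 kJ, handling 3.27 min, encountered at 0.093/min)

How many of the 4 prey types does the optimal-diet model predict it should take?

3

Rank by E/h (kJ/min): large insects 48.3, mice 16.4, voles 14.4, fledglings 7. Include each in turn until the next type's E/h falls below the running intake rate.
Rate on top 1: 7.93. mice: 16.4 > 7.93 → include.
Rate on top 2: 10.33. voles: 14.4 > 10.33 → include.
Rate on top 3: 12.59. fledglings: 7 < 12.59 → exclude; stop.
Optimal diet: large insects, mice, voles — 3 of 4 types.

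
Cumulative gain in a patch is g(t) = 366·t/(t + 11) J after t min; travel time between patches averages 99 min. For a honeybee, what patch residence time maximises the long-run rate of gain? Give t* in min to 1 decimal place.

Maximise g(t)/(T+t): set derivative to zero → g'(t)(T+t) = g(t).
g'(t) = 366·11/(t + 11)². Setting 366·11/(t+11)² = 366t/[(t+11)(99+t)] gives 11(99+t) = t(t+11), so t² = 11×99 = 1089.
t* = √1089 = 33 min.

33.0 min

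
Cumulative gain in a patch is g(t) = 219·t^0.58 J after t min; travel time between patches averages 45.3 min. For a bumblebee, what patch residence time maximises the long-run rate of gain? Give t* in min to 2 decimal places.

By the marginal value theorem, leave when the instantaneous gain rate g'(t) equals the habitat-wide average g(t)/(T + t).
g'(t) = 0.58·219·t^-0.42. Setting 0.58·219·t^-0.42 = 219·t^0.58/(45.3+t) gives 0.58(45.3+t) = t, so 0.42·t = 0.58×45.3.
t* = 0.58×45.3/0.42 = 62.56 min.

62.56 min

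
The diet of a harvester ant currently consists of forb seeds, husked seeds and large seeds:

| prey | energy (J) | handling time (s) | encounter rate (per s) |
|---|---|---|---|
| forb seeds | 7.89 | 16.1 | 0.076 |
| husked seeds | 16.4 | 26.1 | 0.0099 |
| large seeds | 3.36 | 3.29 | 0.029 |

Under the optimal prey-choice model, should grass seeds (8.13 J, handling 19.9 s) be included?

Yes

On forb seeds, husked seeds and large seeds alone, R = ΣλE/(1+Σλh) = 0.8594/2.577 = 0.3335 J/s.
grass seeds: E/h = 8.13/19.9 = 0.4085 J/s.
Since 0.4085 > R, including grass seeds increases the long-run rate.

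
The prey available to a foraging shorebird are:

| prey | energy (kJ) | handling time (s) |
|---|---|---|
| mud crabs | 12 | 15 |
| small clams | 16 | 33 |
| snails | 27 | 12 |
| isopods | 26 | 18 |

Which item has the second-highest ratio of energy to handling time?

In descending order of E/h:
snails: 27/12 = 2.25 kJ/s
isopods: 26/18 = 1.44 kJ/s
mud crabs: 12/15 = 0.8 kJ/s
small clams: 16/33 = 0.485 kJ/s

isopods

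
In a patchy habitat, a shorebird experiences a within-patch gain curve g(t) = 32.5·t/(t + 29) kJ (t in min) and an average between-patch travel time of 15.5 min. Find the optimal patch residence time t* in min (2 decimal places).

Optimal t* satisfies g'(t*) = g(t*)/(T + t*).
g'(t) = 32.5·29/(t + 29)². Setting 32.5·29/(t+29)² = 32.5t/[(t+29)(15.5+t)] gives 29(15.5+t) = t(t+29), so t² = 29×15.5 = 449.5.
t* = √449.5 = 21.2 min.

21.20 min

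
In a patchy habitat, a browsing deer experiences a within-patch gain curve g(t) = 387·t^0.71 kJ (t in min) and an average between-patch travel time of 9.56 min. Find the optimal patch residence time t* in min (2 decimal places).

23.41 min

By the marginal value theorem, leave when the instantaneous gain rate g'(t) equals the habitat-wide average g(t)/(T + t).
g'(t) = 0.71·387·t^-0.29. Setting 0.71·387·t^-0.29 = 387·t^0.71/(9.56+t) gives 0.71(9.56+t) = t, so 0.29·t = 0.71×9.56.
t* = 0.71×9.56/0.29 = 23.41 min.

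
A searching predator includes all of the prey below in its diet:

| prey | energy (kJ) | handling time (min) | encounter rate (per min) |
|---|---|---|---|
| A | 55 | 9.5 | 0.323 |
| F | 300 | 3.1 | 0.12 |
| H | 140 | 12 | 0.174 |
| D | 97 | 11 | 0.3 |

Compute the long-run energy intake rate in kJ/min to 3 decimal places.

Energy encountered per unit search time: 0.323×55 + 0.12×300 + 0.174×140 + 0.3×97 = 107.2 kJ/min.
Handling time per unit search time: 0.323×9.5 + 0.12×3.1 + 0.174×12 + 0.3×11 = 8.829.
Rate = 107.2/(1 + 8.829) = 10.91 kJ/min.

10.910 kJ/min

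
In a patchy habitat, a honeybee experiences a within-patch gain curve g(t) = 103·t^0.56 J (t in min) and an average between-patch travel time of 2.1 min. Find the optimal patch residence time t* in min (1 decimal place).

By the marginal value theorem, leave when the instantaneous gain rate g'(t) equals the habitat-wide average g(t)/(T + t).
g'(t) = 0.56·103·t^-0.44. Setting 0.56·103·t^-0.44 = 103·t^0.56/(2.1+t) gives 0.56(2.1+t) = t, so 0.44·t = 0.56×2.1.
t* = 0.56×2.1/0.44 = 2.673 min.

2.7 min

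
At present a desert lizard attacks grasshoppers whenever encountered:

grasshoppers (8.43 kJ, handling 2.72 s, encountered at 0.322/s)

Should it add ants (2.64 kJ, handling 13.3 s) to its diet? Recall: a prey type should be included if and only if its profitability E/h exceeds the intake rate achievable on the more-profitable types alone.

On grasshoppers alone, R = ΣλE/(1+Σλh) = 2.714/1.876 = 1.447 kJ/s.
Profitability of ants: 2.64/13.3 = 0.1985 kJ/s.
0.1985 < 1.447, so adding ants would lower the average — exclude it.

No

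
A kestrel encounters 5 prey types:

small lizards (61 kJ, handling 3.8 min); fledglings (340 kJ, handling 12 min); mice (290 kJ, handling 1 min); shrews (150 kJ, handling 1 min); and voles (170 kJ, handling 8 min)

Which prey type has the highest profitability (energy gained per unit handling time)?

mice

Profitability E/h (kJ/min): small lizards = 61/3.8 = 16.1, fledglings = 340/12 = 28.3, mice = 290/1 = 290, shrews = 150/1 = 150, voles = 170/8 = 21.2.
Ranked: mice > shrews > fledglings > voles > small lizards.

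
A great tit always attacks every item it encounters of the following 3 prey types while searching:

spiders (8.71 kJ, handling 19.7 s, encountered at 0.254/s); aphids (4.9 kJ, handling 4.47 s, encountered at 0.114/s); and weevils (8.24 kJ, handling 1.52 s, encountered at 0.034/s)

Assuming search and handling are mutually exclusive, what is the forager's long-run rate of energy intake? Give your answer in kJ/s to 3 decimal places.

R = (0.254×8.71 + 0.114×4.9 + 0.034×8.24) / (1 + 0.254×19.7 + 0.114×4.47 + 0.034×1.52) = 3.051/6.565 = 0.4647 kJ/s.

0.465 kJ/s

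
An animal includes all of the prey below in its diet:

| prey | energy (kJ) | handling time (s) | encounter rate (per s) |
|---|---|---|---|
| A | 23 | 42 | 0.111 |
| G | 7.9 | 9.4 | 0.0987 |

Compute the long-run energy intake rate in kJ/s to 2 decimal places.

Energy encountered per unit search time: 0.111×23 + 0.0987×7.9 = 3.333 kJ/s.
Handling time per unit search time: 0.111×42 + 0.0987×9.4 = 5.59.
Rate = 3.333/(1 + 5.59) = 0.5057 kJ/s.

0.51 kJ/s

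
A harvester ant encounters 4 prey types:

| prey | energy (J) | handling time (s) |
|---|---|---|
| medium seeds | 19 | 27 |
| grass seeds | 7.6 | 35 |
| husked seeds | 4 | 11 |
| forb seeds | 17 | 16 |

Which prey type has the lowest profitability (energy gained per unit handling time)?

grass seeds

Profitability E/h (J/s): medium seeds = 19/27 = 0.704, grass seeds = 7.6/35 = 0.217, husked seeds = 4/11 = 0.364, forb seeds = 17/16 = 1.06.
Ranked: forb seeds > medium seeds > husked seeds > grass seeds.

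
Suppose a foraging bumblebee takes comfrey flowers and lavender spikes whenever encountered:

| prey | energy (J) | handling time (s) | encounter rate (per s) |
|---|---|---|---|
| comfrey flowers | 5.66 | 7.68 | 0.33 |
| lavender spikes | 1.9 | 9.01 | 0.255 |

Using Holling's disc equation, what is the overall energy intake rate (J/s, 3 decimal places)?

0.403 J/s

R = (0.33×5.66 + 0.255×1.9) / (1 + 0.33×7.68 + 0.255×9.01) = 2.352/5.832 = 0.4033 J/s.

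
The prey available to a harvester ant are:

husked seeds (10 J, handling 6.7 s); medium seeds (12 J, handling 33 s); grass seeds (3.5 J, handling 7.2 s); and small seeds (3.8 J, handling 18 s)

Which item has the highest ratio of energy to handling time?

In descending order of E/h:
husked seeds: 10/6.7 = 1.49 J/s
grass seeds: 3.5/7.2 = 0.486 J/s
medium seeds: 12/33 = 0.364 J/s
small seeds: 3.8/18 = 0.211 J/s

husked seeds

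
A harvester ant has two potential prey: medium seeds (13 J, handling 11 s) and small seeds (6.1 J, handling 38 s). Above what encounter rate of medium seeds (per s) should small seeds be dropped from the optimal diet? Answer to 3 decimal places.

At the threshold, the rate on medium seeds alone equals the profitability of small seeds: λ·13/(1 + λ·11) = 6.1/38 = 0.1605.
Rearranging, λ(13 − 0.1605×11) = 0.1605, so λ = 0.1605/11.23 = 0.01429 per s.

0.014 per s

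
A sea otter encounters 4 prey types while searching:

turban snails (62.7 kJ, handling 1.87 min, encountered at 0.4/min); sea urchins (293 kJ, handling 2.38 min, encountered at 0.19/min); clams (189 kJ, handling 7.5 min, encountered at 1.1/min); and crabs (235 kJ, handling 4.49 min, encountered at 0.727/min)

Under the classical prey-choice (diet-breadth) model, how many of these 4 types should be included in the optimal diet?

Rank by E/h (kJ/min): sea urchins 123, crabs 52.3, turban snails 33.5, clams 25.2. Include each in turn until the next type's E/h falls below the running intake rate.
Rate on top 1: 38.33. crabs: 52.3 > 38.33 → include.
Rate on top 2: 48.03. turban snails: 33.5 < 48.03 → exclude; stop.
Optimal diet: sea urchins, crabs — 2 of 4 types.

2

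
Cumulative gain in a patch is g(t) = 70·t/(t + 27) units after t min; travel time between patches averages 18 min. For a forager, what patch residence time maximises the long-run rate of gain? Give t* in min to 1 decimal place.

By the marginal value theorem, leave when the instantaneous gain rate g'(t) equals the habitat-wide average g(t)/(T + t).
g'(t) = 70·27/(t + 27)². Setting 70·27/(t+27)² = 70t/[(t+27)(18+t)] gives 27(18+t) = t(t+27), so t² = 27×18 = 486.
t* = √486 = 22.05 min.

22.0 min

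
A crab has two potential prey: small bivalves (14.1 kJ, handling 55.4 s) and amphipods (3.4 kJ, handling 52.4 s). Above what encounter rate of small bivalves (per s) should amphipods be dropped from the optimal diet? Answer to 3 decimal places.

At the threshold, the rate on small bivalves alone equals the profitability of amphipods: λ·14.1/(1 + λ·55.4) = 3.4/52.4 = 0.06489.
Rearranging, λ(14.1 − 0.06489×55.4) = 0.06489, so λ = 0.06489/10.51 = 0.006176 per s.

0.006 per s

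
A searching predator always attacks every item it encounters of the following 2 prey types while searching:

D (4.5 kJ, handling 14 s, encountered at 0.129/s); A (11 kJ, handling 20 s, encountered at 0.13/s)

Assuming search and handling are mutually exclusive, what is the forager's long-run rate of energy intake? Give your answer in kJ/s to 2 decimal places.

R = Σλ_iE_i / (1 + Σλ_ih_i)
Numerator: 0.129×4.5 + 0.13×11 = 2.011
Denominator: 1 + 0.129×14 + 0.13×20 = 5.406
R = 2.011/5.406 = 0.3719 kJ/s

0.37 kJ/s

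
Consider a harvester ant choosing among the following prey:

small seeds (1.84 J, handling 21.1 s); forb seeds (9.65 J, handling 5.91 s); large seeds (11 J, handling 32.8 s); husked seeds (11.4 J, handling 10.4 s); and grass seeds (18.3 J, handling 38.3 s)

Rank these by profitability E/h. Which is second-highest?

In descending order of E/h:
forb seeds: 9.65/5.91 = 1.63 J/s
husked seeds: 11.4/10.4 = 1.1 J/s
grass seeds: 18.3/38.3 = 0.478 J/s
large seeds: 11/32.8 = 0.335 J/s
small seeds: 1.84/21.1 = 0.0872 J/s

husked seeds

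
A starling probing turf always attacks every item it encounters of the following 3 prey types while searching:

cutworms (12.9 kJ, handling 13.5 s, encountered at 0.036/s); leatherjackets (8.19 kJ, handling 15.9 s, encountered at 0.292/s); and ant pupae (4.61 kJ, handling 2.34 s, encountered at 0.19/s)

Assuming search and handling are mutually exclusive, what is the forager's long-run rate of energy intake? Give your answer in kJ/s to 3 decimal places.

0.568 kJ/s

R = (0.036×12.9 + 0.292×8.19 + 0.19×4.61) / (1 + 0.036×13.5 + 0.292×15.9 + 0.19×2.34) = 3.732/6.573 = 0.5677 kJ/s.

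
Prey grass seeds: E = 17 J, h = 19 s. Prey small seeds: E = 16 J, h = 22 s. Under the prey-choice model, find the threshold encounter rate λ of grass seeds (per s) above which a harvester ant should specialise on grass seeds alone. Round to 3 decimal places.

At the threshold, the rate on grass seeds alone equals the profitability of small seeds: λ·17/(1 + λ·19) = 16/22 = 0.7273.
Rearranging, λ(17 − 0.7273×19) = 0.7273, so λ = 0.7273/3.182 = 0.2286 per s.

0.229 per s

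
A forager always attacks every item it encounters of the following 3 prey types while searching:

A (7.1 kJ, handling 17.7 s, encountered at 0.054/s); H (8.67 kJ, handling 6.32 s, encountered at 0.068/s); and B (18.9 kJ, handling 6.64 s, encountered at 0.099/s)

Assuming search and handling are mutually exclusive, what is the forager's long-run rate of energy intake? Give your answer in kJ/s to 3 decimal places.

0.935 kJ/s

R = Σλ_iE_i / (1 + Σλ_ih_i)
Numerator: 0.054×7.1 + 0.068×8.67 + 0.099×18.9 = 2.844
Denominator: 1 + 0.054×17.7 + 0.068×6.32 + 0.099×6.64 = 3.043
R = 2.844/3.043 = 0.9346 kJ/s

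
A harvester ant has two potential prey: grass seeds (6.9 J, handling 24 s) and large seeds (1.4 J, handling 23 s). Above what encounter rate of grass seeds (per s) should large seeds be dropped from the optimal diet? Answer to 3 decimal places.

0.011 per s

At the threshold, the rate on grass seeds alone equals the profitability of large seeds: λ·6.9/(1 + λ·24) = 1.4/23 = 0.06087.
Rearranging, λ(6.9 − 0.06087×24) = 0.06087, so λ = 0.06087/5.439 = 0.01119 per s.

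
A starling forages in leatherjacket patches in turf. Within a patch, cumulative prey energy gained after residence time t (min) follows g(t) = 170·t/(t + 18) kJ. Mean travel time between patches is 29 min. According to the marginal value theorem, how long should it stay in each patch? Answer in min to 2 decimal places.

22.85 min

Maximise g(t)/(T+t): set derivative to zero → g'(t)(T+t) = g(t).
g'(t) = 170·18/(t + 18)². Setting 170·18/(t+18)² = 170t/[(t+18)(29+t)] gives 18(29+t) = t(t+18), so t² = 18×29 = 522.
t* = √522 = 22.85 min.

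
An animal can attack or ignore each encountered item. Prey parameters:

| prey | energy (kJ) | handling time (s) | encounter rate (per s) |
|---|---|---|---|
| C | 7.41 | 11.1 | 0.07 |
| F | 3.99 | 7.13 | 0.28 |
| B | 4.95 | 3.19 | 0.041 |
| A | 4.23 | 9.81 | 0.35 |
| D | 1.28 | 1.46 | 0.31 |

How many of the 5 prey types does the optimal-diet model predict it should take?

Profitabilities (E/h, kJ/s): B 1.55, D 0.877, C 0.668, F 0.56, A 0.431. Add prey in this order while the next type's profitability exceeds the intake rate on those already taken.
Rate on top 1: 0.1795. D: 0.877 > 0.1795 → include.
Rate on top 2: 0.3788. C: 0.668 > 0.3788 → include.
Rate on top 3: 0.4738. F: 0.56 > 0.4738 → include.
Rate on top 4: 0.5131. A: 0.431 < 0.5131 → exclude; stop.
Optimal diet: B, D, C, F — 4 of 5 types.

4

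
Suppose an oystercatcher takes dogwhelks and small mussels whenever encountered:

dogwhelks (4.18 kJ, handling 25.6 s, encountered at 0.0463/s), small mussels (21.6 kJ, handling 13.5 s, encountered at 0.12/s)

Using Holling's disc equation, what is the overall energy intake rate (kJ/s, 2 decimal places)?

0.73 kJ/s

R = (0.0463×4.18 + 0.12×21.6) / (1 + 0.0463×25.6 + 0.12×13.5) = 2.786/3.805 = 0.732 kJ/s.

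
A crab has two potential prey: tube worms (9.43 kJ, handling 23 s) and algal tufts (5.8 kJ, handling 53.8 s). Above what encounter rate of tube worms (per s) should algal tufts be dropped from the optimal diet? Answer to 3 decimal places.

0.016 per s

Drop algal tufts once their profitability E₂/h₂ falls below the rate achievable on tube worms alone: E₂/h₂ = λE₁/(1 + λh₁).
Solve for λ: λE₁h₂ = E₂(1 + λh₁) → λ(E₁h₂ − E₂h₁) = E₂ → λ = E₂/(E₁h₂ − E₂h₁).
λ = 5.8/(9.43×53.8 − 5.8×23) = 5.8/373.9 = 0.01551 per s.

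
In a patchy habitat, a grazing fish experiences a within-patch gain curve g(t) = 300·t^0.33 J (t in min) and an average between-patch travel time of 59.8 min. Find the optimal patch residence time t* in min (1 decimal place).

By the marginal value theorem, leave when the instantaneous gain rate g'(t) equals the habitat-wide average g(t)/(T + t).
g'(t) = 0.33·300·t^-0.67. Setting 0.33·300·t^-0.67 = 300·t^0.33/(59.8+t) gives 0.33(59.8+t) = t, so 0.67·t = 0.33×59.8.
t* = 0.33×59.8/0.67 = 29.45 min.

29.5 min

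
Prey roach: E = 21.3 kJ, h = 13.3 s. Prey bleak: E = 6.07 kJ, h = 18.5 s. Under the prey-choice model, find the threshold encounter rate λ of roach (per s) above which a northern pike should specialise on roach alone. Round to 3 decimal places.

0.019 per s

At the threshold, the rate on roach alone equals the profitability of bleak: λ·21.3/(1 + λ·13.3) = 6.07/18.5 = 0.3281.
Rearranging, λ(21.3 − 0.3281×13.3) = 0.3281, so λ = 0.3281/16.94 = 0.01937 per s.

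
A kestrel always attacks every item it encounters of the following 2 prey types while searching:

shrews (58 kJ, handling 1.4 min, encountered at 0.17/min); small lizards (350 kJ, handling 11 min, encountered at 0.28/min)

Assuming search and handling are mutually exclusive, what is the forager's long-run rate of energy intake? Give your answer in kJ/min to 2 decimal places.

R = Σλ_iE_i / (1 + Σλ_ih_i)
Numerator: 0.17×58 + 0.28×350 = 107.9
Denominator: 1 + 0.17×1.4 + 0.28×11 = 4.318
R = 107.9/4.318 = 24.98 kJ/min

24.98 kJ/min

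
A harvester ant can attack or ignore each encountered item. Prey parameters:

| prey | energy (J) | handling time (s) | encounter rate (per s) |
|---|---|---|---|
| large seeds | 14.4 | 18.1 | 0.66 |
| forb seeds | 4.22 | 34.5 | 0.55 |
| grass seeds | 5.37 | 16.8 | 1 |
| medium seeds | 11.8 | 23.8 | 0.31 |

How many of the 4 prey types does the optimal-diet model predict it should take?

Profitabilities (E/h, J/s): large seeds 0.796, medium seeds 0.496, grass seeds 0.32, forb seeds 0.122. Add prey in this order while the next type's profitability exceeds the intake rate on those already taken.
Rate on top 1: 0.7341. medium seeds: 0.496 < 0.7341 → exclude; stop.
Optimal diet: large seeds — 1 of 4 types.

1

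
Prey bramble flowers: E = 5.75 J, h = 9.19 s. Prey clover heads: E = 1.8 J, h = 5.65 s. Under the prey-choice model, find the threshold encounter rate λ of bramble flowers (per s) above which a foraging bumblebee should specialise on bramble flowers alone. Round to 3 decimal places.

0.113 per s

Drop clover heads once their profitability E₂/h₂ falls below the rate achievable on bramble flowers alone: E₂/h₂ = λE₁/(1 + λh₁).
Solve for λ: λE₁h₂ = E₂(1 + λh₁) → λ(E₁h₂ − E₂h₁) = E₂ → λ = E₂/(E₁h₂ − E₂h₁).
λ = 1.8/(5.75×5.65 − 1.8×9.19) = 1.8/15.95 = 0.1129 per s.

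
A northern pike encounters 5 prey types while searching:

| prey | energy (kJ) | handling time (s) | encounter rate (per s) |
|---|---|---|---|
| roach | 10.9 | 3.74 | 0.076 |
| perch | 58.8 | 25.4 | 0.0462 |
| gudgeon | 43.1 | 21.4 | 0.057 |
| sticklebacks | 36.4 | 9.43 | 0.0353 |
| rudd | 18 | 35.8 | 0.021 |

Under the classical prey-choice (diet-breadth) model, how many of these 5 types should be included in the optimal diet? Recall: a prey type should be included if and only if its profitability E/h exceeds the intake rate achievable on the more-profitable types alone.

Rank by E/h (kJ/s): sticklebacks 3.86, roach 2.91, perch 2.31, gudgeon 2.01, rudd 0.503. Include each in turn until the next type's E/h falls below the running intake rate.
Rate on top 1: 0.964. roach: 2.91 > 0.964 → include.
Rate on top 2: 1.307. perch: 2.31 > 1.307 → include.
Rate on top 3: 1.731. gudgeon: 2.01 > 1.731 → include.
Rate on top 4: 1.817. rudd: 0.503 < 1.817 → exclude; stop.
Optimal diet: sticklebacks, roach, perch, gudgeon — 4 of 5 types.

4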